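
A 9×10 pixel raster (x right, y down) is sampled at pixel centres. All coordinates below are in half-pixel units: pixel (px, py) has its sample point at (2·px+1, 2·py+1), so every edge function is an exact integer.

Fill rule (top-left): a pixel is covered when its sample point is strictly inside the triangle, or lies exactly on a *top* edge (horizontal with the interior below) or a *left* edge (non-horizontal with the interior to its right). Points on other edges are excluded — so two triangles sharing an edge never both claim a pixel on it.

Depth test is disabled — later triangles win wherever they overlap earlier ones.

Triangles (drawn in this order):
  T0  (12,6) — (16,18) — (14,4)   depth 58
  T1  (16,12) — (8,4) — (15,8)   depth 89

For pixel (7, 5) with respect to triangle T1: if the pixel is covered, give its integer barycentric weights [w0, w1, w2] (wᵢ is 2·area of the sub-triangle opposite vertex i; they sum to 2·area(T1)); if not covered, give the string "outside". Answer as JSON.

T0:
  2·area = 32  (B↔C swapped to make it positive)
  edge (12, 6)→(14, 4): d=(2,-2) top-left  bias=+0
  edge (14, 4)→(16, 18): d=(2,14) right/bottom  bias=-1
  edge (16, 18)→(12, 6): d=(-4,-12) top-left  bias=+0
    (8,0)@(17, 1): e=[0,-48,80] → ·  [on edge]
    (5,1)@(11, 3): e=[-8,40,0] → ·  [on edge]
    (7,1)@(15, 3): e=[0,-16,48] → ·  [on edge]
    (6,2)@(13, 5): e=[0,16,16] → #  [on edge]
    (7,2)@(15, 5): e=[4,-12,40] → ·
    (5,3)@(11, 7): e=[0,48,-16] → ·  [on edge]
    (6,3)@(13, 7): e=[4,20,8] → #
    (7,3)@(15, 7): e=[8,-8,32] → ·
    (4,4)@(9, 9): e=[0,80,-48] → ·  [on edge]
    (6,4)@(13, 9): e=[8,24,0] → #  [on edge]
    (7,4)@(15, 9): e=[12,-4,24] → ·
    (3,5)@(7, 11): e=[0,112,-80] → ·  [on edge]
    (7,5)@(15, 11): e=[16,0,16] → ·  [on edge]
    (2,6)@(5, 13): e=[0,144,-112] → ·  [on edge]
    (1,7)@(3, 15): e=[0,176,-144] → ·  [on edge]
    (7,7)@(15, 15): e=[24,8,0] → #  [on edge]
    (0,8)@(1, 17): e=[0,208,-176] → ·  [on edge]
  covered (5 px):
    · · · · · · · · ·
    · · · · · · · · ·
    · · · · · · # · ·
    · · · · · · # · ·
    · · · · · · # · ·
    · · · · · · · · ·
    · · · · · · · # ·
    · · · · · · · # ·
    · · · · · · · · ·
    · · · · · · · · ·
T1:
  2·area = 24
  edge (16, 12)→(8, 4): d=(-8,-8) top-left  bias=+0
  edge (8, 4)→(15, 8): d=(7,4) right/bottom  bias=-1
  edge (15, 8)→(16, 12): d=(1,4) right/bottom  bias=-1
    (2,0)@(5, 1): e=[0,-9,33] → ·  [on edge]
    (3,1)@(7, 3): e=[0,-3,27] → ·  [on edge]
    (4,2)@(9, 5): e=[0,3,21] → #  [on edge]
    (5,2)@(11, 5): e=[16,-5,13] → ·
    (4,3)@(9, 7): e=[-16,17,23] → ·
    (5,3)@(11, 7): e=[0,9,15] → #  [on edge]
    (6,3)@(13, 7): e=[16,1,7] → #
    (7,3)@(15, 7): e=[32,-7,-1] → ·
    (5,4)@(11, 9): e=[-16,23,17] → ·
    (6,4)@(13, 9): e=[0,15,9] → #  [on edge]
    (7,4)@(15, 9): e=[16,7,1] → #
    (8,4)@(17, 9): e=[32,-1,-7] → ·
    (7,5)@(15, 11): e=[0,21,3] → #  [on edge]
    (8,6)@(17, 13): e=[0,27,-3] → ·  [on edge]
  covered (6 px):
    · · · · · · · · ·
    · · · · · · · · ·
    · · · · # · · · ·
    · · · · · # # · ·
    · · · · · · # # ·
    · · · · · · · # ·
    · · · · · · · · ·
    · · · · · · · · ·
    · · · · · · · · ·
    · · · · · · · · ·

Final: [21,3,0]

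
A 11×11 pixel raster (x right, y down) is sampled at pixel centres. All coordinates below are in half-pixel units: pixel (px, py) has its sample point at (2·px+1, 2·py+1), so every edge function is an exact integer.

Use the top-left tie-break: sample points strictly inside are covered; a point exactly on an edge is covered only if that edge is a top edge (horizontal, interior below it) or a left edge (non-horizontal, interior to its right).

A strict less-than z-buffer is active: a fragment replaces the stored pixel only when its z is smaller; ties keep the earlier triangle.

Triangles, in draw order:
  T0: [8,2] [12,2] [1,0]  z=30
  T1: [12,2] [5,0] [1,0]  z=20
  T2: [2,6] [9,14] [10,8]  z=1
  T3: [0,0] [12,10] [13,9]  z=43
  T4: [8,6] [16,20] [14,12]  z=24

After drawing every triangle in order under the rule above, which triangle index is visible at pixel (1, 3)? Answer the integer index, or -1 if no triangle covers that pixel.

T0:
  2·area = 8  (B↔C swapped to make it positive)
  edge (8, 2)→(1, 0): d=(-7,-2) top-left  bias=+0
  edge (1, 0)→(12, 2): d=(11,2) right/bottom  bias=-1
  edge (12, 2)→(8, 2): d=(-4,0) right/bottom  bias=-1
    (2,0)@(5, 1): e=[1,3,4] → █
    (3,0)@(7, 1): e=[5,-1,4] → ·
    (2,1)@(5, 3): e=[-13,25,-4] → ·
  covered (1 px):
    · · █ · · · · · · · ·
    · · · · · · · · · · ·
    · · · · · · · · · · ·
    · · · · · · · · · · ·
    · · · · · · · · · · ·
    · · · · · · · · · · ·
    · · · · · · · · · · ·
    · · · · · · · · · · ·
    · · · · · · · · · · ·
    · · · · · · · · · · ·
    · · · · · · · · · · ·
T1:
  2·area = 8  (B↔C swapped to make it positive)
  edge (12, 2)→(1, 0): d=(-11,-2) top-left  bias=+0
  edge (1, 0)→(5, 0): d=(4,0) top-left  bias=+0
  edge (5, 0)→(12, 2): d=(7,2) right/bottom  bias=-1
    (3,0)@(7, 1): e=[1,4,3] → █
    (4,0)@(9, 1): e=[5,4,-1] → ·
    (3,1)@(7, 3): e=[-21,12,17] → ·
  covered (1 px):
    · · · █ · · · · · · ·
    · · · · · · · · · · ·
    · · · · · · · · · · ·
    · · · · · · · · · · ·
    · · · · · · · · · · ·
    · · · · · · · · · · ·
    · · · · · · · · · · ·
    · · · · · · · · · · ·
    · · · · · · · · · · ·
    · · · · · · · · · · ·
    · · · · · · · · · · ·
T2:
  2·area = 50  (B↔C swapped to make it positive)
  edge (2, 6)→(10, 8): d=(8,2) right/bottom  bias=-1
  edge (10, 8)→(9, 14): d=(-1,6) right/bottom  bias=-1
  edge (9, 14)→(2, 6): d=(-7,-8) top-left  bias=+0
    (1,3)@(3, 7): e=[6,43,1] → █
    (2,3)@(5, 7): e=[2,31,17] → █
    (3,3)@(7, 7): e=[-2,19,33] → ·
    (1,4)@(3, 9): e=[22,41,-13] → ·
    (2,4)@(5, 9): e=[18,29,3] → █
    (3,4)@(7, 9): e=[14,17,19] → █
    (4,4)@(9, 9): e=[10,5,35] → █
    (5,4)@(11, 9): e=[6,-7,51] → ·
    (2,5)@(5, 11): e=[34,27,-11] → ·
    (3,5)@(7, 11): e=[30,15,5] → █
    (5,5)@(11, 11): e=[22,-9,37] → ·
    (3,6)@(7, 13): e=[46,13,-9] → ·
  covered (8 px):
    · · · · · · · · · · ·
    · · · · · · · · · · ·
    · · · · · · · · · · ·
    · █ █ · · · · · · · ·
    · · █ █ █ · · · · · ·
    · · · █ █ · · · · · ·
    · · · · █ · · · · · ·
    · · · · · · · · · · ·
    · · · · · · · · · · ·
    · · · · · · · · · · ·
    · · · · · · · · · · ·
T3:
  2·area = 22  (B↔C swapped to make it positive)
  edge (0, 0)→(13, 9): d=(13,9) right/bottom  bias=-1
  edge (13, 9)→(12, 10): d=(-1,1) right/bottom  bias=-1
  edge (12, 10)→(0, 0): d=(-12,-10) top-left  bias=+0
    (10,0)@(21, 1): e=[-176,0,198] → ·  [on edge]
    (9,1)@(19, 3): e=[-132,0,154] → ·  [on edge]
    (3,2)@(7, 5): e=[2,10,10] → █
    (4,2)@(9, 5): e=[-16,8,30] → ·
    (8,2)@(17, 5): e=[-88,0,110] → ·  [on edge]
    (3,3)@(7, 7): e=[28,8,-14] → ·
    (4,3)@(9, 7): e=[10,6,6] → █
    (5,3)@(11, 7): e=[-8,4,26] → ·
    (7,3)@(15, 7): e=[-44,0,66] → ·  [on edge]
    (4,4)@(9, 9): e=[36,4,-18] → ·
    (5,4)@(11, 9): e=[18,2,2] → █
    (6,4)@(13, 9): e=[0,0,22] → ·  [on edge]
    (5,5)@(11, 11): e=[44,0,-22] → ·  [on edge]
    (4,6)@(9, 13): e=[88,0,-66] → ·  [on edge]
    (3,7)@(7, 15): e=[132,0,-110] → ·  [on edge]
    (2,8)@(5, 17): e=[176,0,-154] → ·  [on edge]
    (1,9)@(3, 19): e=[220,0,-198] → ·  [on edge]
    (0,10)@(1, 21): e=[264,0,-242] → ·  [on edge]
  covered (3 px):
    · · · · · · · · · · ·
    · · · · · · · · · · ·
    · · · █ · · · · · · ·
    · · · · █ · · · · · ·
    · · · · · █ · · · · ·
    · · · · · · · · · · ·
    · · · · · · · · · · ·
    · · · · · · · · · · ·
    · · · · · · · · · · ·
    · · · · · · · · · · ·
    · · · · · · · · · · ·
T4:
  2·area = 36  (B↔C swapped to make it positive)
  edge (8, 6)→(14, 12): d=(6,6) right/bottom  bias=-1
  edge (14, 12)→(16, 20): d=(2,8) right/bottom  bias=-1
  edge (16, 20)→(8, 6): d=(-8,-14) top-left  bias=+0
    (1,0)@(3, 1): e=[0,66,-30] → ·  [on edge]
    (2,1)@(5, 3): e=[0,54,-18] → ·  [on edge]
    (3,2)@(7, 5): e=[0,42,-6] → ·  [on edge]
    (4,3)@(9, 7): e=[0,30,6] → ·  [on edge]
    (5,4)@(11, 9): e=[0,18,18] → ·  [on edge]
    (5,5)@(11, 11): e=[12,22,2] → █
    (6,5)@(13, 11): e=[0,6,30] → ·  [on edge]
    (5,6)@(11, 13): e=[24,26,-14] → ·
    (6,6)@(13, 13): e=[12,10,14] → █
    (7,6)@(15, 13): e=[0,-6,42] → ·  [on edge]
    (6,7)@(13, 15): e=[24,14,-2] → ·
    (8,7)@(17, 15): e=[0,-18,54] → ·  [on edge]
    (9,8)@(19, 17): e=[0,-30,66] → ·  [on edge]
    (10,9)@(21, 19): e=[0,-42,78] → ·  [on edge]
  covered (3 px):
    · · · · · · · · · · ·
    · · · · · · · · · · ·
    · · · · · · · · · · ·
    · · · · · · · · · · ·
    · · · · · · · · · · ·
    · · · · · █ · · · · ·
    · · · · · · █ · · · ·
    · · · · · · · · · · ·
    · · · · · · · █ · · ·
    · · · · · · · · · · ·
    · · · · · · · · · · ·

Z-buffer (winner per pixel, '.' = empty):
  . . 0 1 . . . . . . .
  . . . . . . . . . . .
  . . . 3 . . . . . . .
  . 2 2 . 3 . . . . . .
  . . 2 2 2 3 . . . . .
  . . . 2 2 4 . . . . .
  . . . . 2 . 4 . . . .
  . . . . . . . . . . .
  . . . . . . . 4 . . .
  . . . . . . . . . . .
  . . . . . . . . . . .

Answer: 2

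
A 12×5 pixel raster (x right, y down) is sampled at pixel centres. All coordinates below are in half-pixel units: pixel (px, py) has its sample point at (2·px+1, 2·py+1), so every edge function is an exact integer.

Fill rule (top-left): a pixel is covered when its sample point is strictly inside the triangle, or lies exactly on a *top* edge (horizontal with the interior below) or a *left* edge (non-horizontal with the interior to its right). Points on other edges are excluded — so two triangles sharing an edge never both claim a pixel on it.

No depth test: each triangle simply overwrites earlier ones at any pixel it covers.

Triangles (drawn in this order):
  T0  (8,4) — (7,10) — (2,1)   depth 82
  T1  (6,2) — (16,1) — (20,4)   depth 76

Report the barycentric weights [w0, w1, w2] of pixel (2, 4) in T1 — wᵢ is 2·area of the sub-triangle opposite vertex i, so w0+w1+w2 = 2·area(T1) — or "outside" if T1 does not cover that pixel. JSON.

T0:
  2·area = 39
  edge (8, 4)→(7, 10): d=(-1,6) right/bottom  bias=-1
  edge (7, 10)→(2, 1): d=(-5,-9) top-left  bias=+0
  edge (2, 1)→(8, 4): d=(6,3) right/bottom  bias=-1
    (2,1)@(5, 3): e=[19,17,3] → X
    (3,1)@(7, 3): e=[7,35,-3] → .
    (2,2)@(5, 5): e=[17,7,15] → X
    (3,2)@(7, 5): e=[5,25,9] → X
    (4,2)@(9, 5): e=[-7,43,3] → .
    (2,3)@(5, 7): e=[15,-3,27] → .
    (3,3)@(7, 7): e=[3,15,21] → X
    (4,3)@(9, 7): e=[-9,33,15] → .
    (3,4)@(7, 9): e=[1,5,33] → X
    (4,4)@(9, 9): e=[-11,23,27] → .
  covered (5 px):
    . . . . . . . . . . . .
    . . X . . . . . . . . .
    . . X X . . . . . . . .
    . . . X . . . . . . . .
    . . . X . . . . . . . .
T1:
  2·area = 34
  edge (6, 2)→(16, 1): d=(10,-1) top-left  bias=+0
  edge (16, 1)→(20, 4): d=(4,3) right/bottom  bias=-1
  edge (20, 4)→(6, 2): d=(-14,-2) top-left  bias=+0
    (6,1)@(13, 3): e=[17,17,0] → X  [on edge]
    (7,1)@(15, 3): e=[19,11,4] → X
    (8,1)@(17, 3): e=[21,5,8] → X
    (9,1)@(19, 3): e=[23,-1,12] → .
    (6,2)@(13, 5): e=[37,25,-28] → .
    (7,2)@(15, 5): e=[39,19,-24] → .
    (8,2)@(17, 5): e=[41,13,-20] → .
  covered (3 px):
    . . . . . . . . . . . .
    . . . . . . X X X . . .
    . . . . . . . . . . . .
    . . . . . . . . . . . .
    . . . . . . . . . . . .

Result: "outside"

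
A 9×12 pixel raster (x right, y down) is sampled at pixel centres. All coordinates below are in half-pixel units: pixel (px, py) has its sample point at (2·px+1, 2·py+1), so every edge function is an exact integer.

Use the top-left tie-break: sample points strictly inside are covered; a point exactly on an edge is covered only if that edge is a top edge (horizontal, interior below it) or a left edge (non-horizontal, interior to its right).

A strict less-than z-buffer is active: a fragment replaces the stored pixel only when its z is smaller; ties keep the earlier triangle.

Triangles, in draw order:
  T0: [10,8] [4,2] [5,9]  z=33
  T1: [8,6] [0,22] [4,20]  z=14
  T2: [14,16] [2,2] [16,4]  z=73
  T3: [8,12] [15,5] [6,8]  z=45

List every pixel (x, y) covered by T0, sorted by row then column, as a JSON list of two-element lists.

T0:
  2·area = 36  (B↔C swapped to make it positive)
  edge (10, 8)→(5, 9): d=(-5,1) right/bottom  bias=-1
  edge (5, 9)→(4, 2): d=(-1,-7) top-left  bias=+0
  edge (4, 2)→(10, 8): d=(6,6) right/bottom  bias=-1
    (1,0)@(3, 1): e=[42,-6,0] → ·  [on edge]
    (2,1)@(5, 3): e=[30,6,0] → ·  [on edge]
    (2,2)@(5, 5): e=[20,4,12] → █
    (3,2)@(7, 5): e=[18,18,0] → ·  [on edge]
    (2,3)@(5, 7): e=[10,2,24] → █
    (3,3)@(7, 7): e=[8,16,12] → █
    (4,3)@(9, 7): e=[6,30,0] → ·  [on edge]
    (7,3)@(15, 7): e=[0,72,-36] → ·  [on edge]
    (2,4)@(5, 9): e=[0,0,36] → ·  [on edge]
    (3,4)@(7, 9): e=[-2,14,24] → ·
    (5,4)@(11, 9): e=[-6,42,0] → ·  [on edge]
    (6,5)@(13, 11): e=[-18,54,0] → ·  [on edge]
    (7,6)@(15, 13): e=[-30,66,0] → ·  [on edge]
    (8,7)@(17, 15): e=[-42,78,0] → ·  [on edge]
    (3,11)@(7, 23): e=[-72,0,108] → ·  [on edge]
  covered (3 px):
    · · · · · · · · ·
    · · · · · · · · ·
    · · █ · · · · · ·
    · · █ █ · · · · ·
    · · · · · · · · ·
    · · · · · · · · ·
    · · · · · · · · ·
    · · · · · · · · ·
    · · · · · · · · ·
    · · · · · · · · ·
    · · · · · · · · ·
    · · · · · · · · ·
T1:
  2·area = 48  (B↔C swapped to make it positive)
  edge (8, 6)→(4, 20): d=(-4,14) right/bottom  bias=-1
  edge (4, 20)→(0, 22): d=(-4,2) right/bottom  bias=-1
  edge (0, 22)→(8, 6): d=(8,-16) top-left  bias=+0
    (3,4)@(7, 9): e=[2,38,8] → █
    (4,4)@(9, 9): e=[-26,34,40] → ·
    (3,5)@(7, 11): e=[-6,30,24] → ·
    (2,6)@(5, 13): e=[14,26,8] → █
    (3,6)@(7, 13): e=[-14,22,40] → ·
    (2,7)@(5, 15): e=[6,18,24] → █
    (3,7)@(7, 15): e=[-22,14,56] → ·
    (1,8)@(3, 17): e=[26,14,8] → █
    (2,8)@(5, 17): e=[-2,10,40] → ·
    (1,9)@(3, 19): e=[18,6,24] → █
    (2,9)@(5, 19): e=[-10,2,56] → ·
    (0,10)@(1, 21): e=[38,2,8] → █
  covered (6 px):
    · · · · · · · · ·
    · · · · · · · · ·
    · · · · · · · · ·
    · · · · · · · · ·
    · · · █ · · · · ·
    · · · · · · · · ·
    · · █ · · · · · ·
    · · █ · · · · · ·
    · █ · · · · · · ·
    · █ · · · · · · ·
    █ · · · · · · · ·
    · · · · · · · · ·
T2:
  2·area = 172
  edge (14, 16)→(2, 2): d=(-12,-14) top-left  bias=+0
  edge (2, 2)→(16, 4): d=(14,2) right/bottom  bias=-1
  edge (16, 4)→(14, 16): d=(-2,12) right/bottom  bias=-1
    (1,1)@(3, 3): e=[2,12,158] → █
    (2,1)@(5, 3): e=[30,8,134] → █
    (3,1)@(7, 3): e=[58,4,110] → █
    (4,1)@(9, 3): e=[86,0,86] → ·  [on edge]
    (1,2)@(3, 5): e=[-22,40,154] → ·
    (2,2)@(5, 5): e=[6,36,130] → █
    (4,2)@(9, 5): e=[62,28,82] → █
    (5,2)@(11, 5): e=[90,24,58] → █
    (6,2)@(13, 5): e=[118,20,34] → █
    (7,2)@(15, 5): e=[146,16,10] → █
    (8,2)@(17, 5): e=[174,12,-14] → ·
    (2,3)@(5, 7): e=[-18,64,126] → ·
  covered (21 px):
    · · · · · · · · ·
    · █ █ █ · · · · ·
    · · █ █ █ █ █ █ ·
    · · · █ █ █ █ █ ·
    · · · · █ █ █ █ ·
    · · · · · █ █ · ·
    · · · · · · █ · ·
    · · · · · · · · ·
    · · · · · · · · ·
    · · · · · · · · ·
    · · · · · · · · ·
    · · · · · · · · ·
T3:
  2·area = 42  (B↔C swapped to make it positive)
  edge (8, 12)→(6, 8): d=(-2,-4) top-left  bias=+0
  edge (6, 8)→(15, 5): d=(9,-3) top-left  bias=+0
  edge (15, 5)→(8, 12): d=(-7,7) right/bottom  bias=-1
    (8,1)@(17, 3): e=[54,-12,0] → ·  [on edge]
    (7,2)@(15, 5): e=[42,0,0] → ·  [on edge]
    (4,3)@(9, 7): e=[14,0,28] → █  [on edge]
    (5,3)@(11, 7): e=[22,6,14] → █
    (6,3)@(13, 7): e=[30,12,0] → ·  [on edge]
    (1,4)@(3, 9): e=[-14,0,56] → ·  [on edge]
    (3,4)@(7, 9): e=[2,12,28] → █
    (5,4)@(11, 9): e=[18,24,0] → ·  [on edge]
    (3,5)@(7, 11): e=[-2,30,14] → ·
    (4,5)@(9, 11): e=[6,36,0] → ·  [on edge]
    (3,6)@(7, 13): e=[-6,48,0] → ·  [on edge]
    (2,7)@(5, 15): e=[-18,60,0] → ·  [on edge]
    (1,8)@(3, 17): e=[-30,72,0] → ·  [on edge]
    (0,9)@(1, 19): e=[-42,84,0] → ·  [on edge]
  covered (4 px):
    · · · · · · · · ·
    · · · · · · · · ·
    · · · · · · · · ·
    · · · · █ █ · · ·
    · · · █ █ · · · ·
    · · · · · · · · ·
    · · · · · · · · ·
    · · · · · · · · ·
    · · · · · · · · ·
    · · · · · · · · ·
    · · · · · · · · ·
    · · · · · · · · ·

Answer: [[2,2],[2,3],[3,3]]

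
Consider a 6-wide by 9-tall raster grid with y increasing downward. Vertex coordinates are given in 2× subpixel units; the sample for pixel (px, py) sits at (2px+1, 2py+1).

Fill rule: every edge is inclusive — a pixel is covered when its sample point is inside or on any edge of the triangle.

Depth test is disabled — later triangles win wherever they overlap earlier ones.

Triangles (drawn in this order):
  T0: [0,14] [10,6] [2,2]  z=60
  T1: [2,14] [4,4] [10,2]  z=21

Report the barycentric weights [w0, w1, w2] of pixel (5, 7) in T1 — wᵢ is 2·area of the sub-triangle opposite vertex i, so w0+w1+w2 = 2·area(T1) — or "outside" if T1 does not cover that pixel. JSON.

T0:
  2·area = 104  (B↔C swapped to make it positive)
  edge (0, 14)→(2, 2): d=(2,-12) inclusive
  edge (2, 2)→(10, 6): d=(8,4) inclusive
  edge (10, 6)→(0, 14): d=(-10,8) inclusive
    (1,1)@(3, 3): e=[14,4,86] → #
    (2,1)@(5, 3): e=[38,-4,70] → ·
    (1,2)@(3, 5): e=[18,20,66] → #
    (2,2)@(5, 5): e=[42,12,50] → #
    (3,2)@(7, 5): e=[66,4,34] → #
    (4,2)@(9, 5): e=[90,-4,18] → ·
    (1,3)@(3, 7): e=[22,36,46] → #
    (4,3)@(9, 7): e=[94,12,-2] → ·
    (0,4)@(1, 9): e=[2,60,42] → #
    (3,4)@(7, 9): e=[74,36,-6] → ·
    (0,5)@(1, 11): e=[6,76,22] → #
    (2,5)@(5, 11): e=[54,60,-10] → ·
  covered (13 px):
    · · · · · ·
    · # · · · ·
    · # # # · ·
    · # # # · ·
    # # # · · ·
    # # · · · ·
    # · · · · ·
    · · · · · ·
    · · · · · ·
T1:
  2·area = 56
  edge (2, 14)→(4, 4): d=(2,-10) inclusive
  edge (4, 4)→(10, 2): d=(6,-2) inclusive
  edge (10, 2)→(2, 14): d=(-8,12) inclusive
    (3,1)@(7, 3): e=[28,0,28] → #  [on edge]
    (4,1)@(9, 3): e=[48,4,4] → #
    (5,1)@(11, 3): e=[68,8,-20] → ·
    (0,2)@(1, 5): e=[-28,0,84] → ·  [on edge]
    (2,2)@(5, 5): e=[12,8,36] → #
    (4,2)@(9, 5): e=[52,16,-12] → ·
    (2,3)@(5, 7): e=[16,20,20] → #
    (3,3)@(7, 7): e=[36,24,-4] → ·
    (1,4)@(3, 9): e=[0,28,28] → #  [on edge]
    (3,4)@(7, 9): e=[40,36,-20] → ·
    (1,5)@(3, 11): e=[4,40,12] → #
    (2,5)@(5, 11): e=[24,44,-12] → ·
  covered (8 px):
    · · · · · ·
    · · · # # ·
    · · # # · ·
    · · # · · ·
    · # # · · ·
    · # · · · ·
    · · · · · ·
    · · · · · ·
    · · · · · ·

Answer: "outside"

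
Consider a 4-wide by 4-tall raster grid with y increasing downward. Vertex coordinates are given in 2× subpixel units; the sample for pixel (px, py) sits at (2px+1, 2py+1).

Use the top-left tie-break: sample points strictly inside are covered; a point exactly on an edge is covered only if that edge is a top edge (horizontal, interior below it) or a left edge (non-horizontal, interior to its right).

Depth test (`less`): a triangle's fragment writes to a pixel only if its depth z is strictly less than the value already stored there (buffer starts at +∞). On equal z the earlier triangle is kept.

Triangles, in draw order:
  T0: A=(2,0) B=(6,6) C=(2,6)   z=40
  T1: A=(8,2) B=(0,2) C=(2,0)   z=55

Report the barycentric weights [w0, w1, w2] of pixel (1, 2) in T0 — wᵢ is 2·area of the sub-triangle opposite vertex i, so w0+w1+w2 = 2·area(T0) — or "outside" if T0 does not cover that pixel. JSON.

T0:
  2·area = 24
  edge (2, 0)→(6, 6): d=(4,6) right/bottom  bias=-1
  edge (6, 6)→(2, 6): d=(-4,0) right/bottom  bias=-1
  edge (2, 6)→(2, 0): d=(0,-6) top-left  bias=+0
    (1,1)@(3, 3): e=[6,12,6] → X
    (2,1)@(5, 3): e=[-6,12,18] → .
    (1,2)@(3, 5): e=[14,4,6] → X
    (2,2)@(5, 5): e=[2,4,18] → X
    (3,2)@(7, 5): e=[-10,4,30] → .
    (1,3)@(3, 7): e=[22,-4,6] → .
    (2,3)@(5, 7): e=[10,-4,18] → .
  covered (3 px):
    . . . .
    . X . .
    . X X .
    . . . .
T1:
  2·area = 16
  edge (8, 2)→(0, 2): d=(-8,0) right/bottom  bias=-1
  edge (0, 2)→(2, 0): d=(2,-2) top-left  bias=+0
  edge (2, 0)→(8, 2): d=(6,2) right/bottom  bias=-1
    (0,0)@(1, 1): e=[8,0,8] → X  [on edge]
    (1,0)@(3, 1): e=[8,4,4] → X
    (2,0)@(5, 1): e=[8,8,0] → .  [on edge]
    (0,1)@(1, 3): e=[-8,4,20] → .
    (1,1)@(3, 3): e=[-8,8,16] → .
  covered (2 px):
    X X . .
    . . . .
    . . . .
    . . . .

Final: [4,6,14]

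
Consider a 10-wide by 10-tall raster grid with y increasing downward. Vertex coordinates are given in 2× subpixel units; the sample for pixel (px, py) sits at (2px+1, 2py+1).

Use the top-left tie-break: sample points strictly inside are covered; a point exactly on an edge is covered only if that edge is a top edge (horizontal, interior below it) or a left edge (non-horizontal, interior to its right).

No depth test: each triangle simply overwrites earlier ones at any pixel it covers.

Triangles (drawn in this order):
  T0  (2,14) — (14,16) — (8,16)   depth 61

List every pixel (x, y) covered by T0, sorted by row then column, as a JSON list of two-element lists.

T0:
  2·area = 12
  edge (2, 14)→(14, 16): d=(12,2) right/bottom  bias=-1
  edge (14, 16)→(8, 16): d=(-6,0) right/bottom  bias=-1
  edge (8, 16)→(2, 14): d=(-6,-2) top-left  bias=+0
    (2,7)@(5, 15): e=[6,6,0] → X  [on edge]
    (3,7)@(7, 15): e=[2,6,4] → X
    (4,7)@(9, 15): e=[-2,6,8] → .
    (2,8)@(5, 17): e=[30,-6,-12] → .
    (3,8)@(7, 17): e=[26,-6,-8] → .
    (5,8)@(11, 17): e=[18,-6,0] → .  [on edge]
    (8,9)@(17, 19): e=[30,-18,0] → .  [on edge]
  covered (2 px):
    . . . . . . . . . .
    . . . . . . . . . .
    . . . . . . . . . .
    . . . . . . . . . .
    . . . . . . . . . .
    . . . . . . . . . .
    . . . . . . . . . .
    . . X X . . . . . .
    . . . . . . . . . .
    . . . . . . . . . .

Final: [[2,7],[3,7]]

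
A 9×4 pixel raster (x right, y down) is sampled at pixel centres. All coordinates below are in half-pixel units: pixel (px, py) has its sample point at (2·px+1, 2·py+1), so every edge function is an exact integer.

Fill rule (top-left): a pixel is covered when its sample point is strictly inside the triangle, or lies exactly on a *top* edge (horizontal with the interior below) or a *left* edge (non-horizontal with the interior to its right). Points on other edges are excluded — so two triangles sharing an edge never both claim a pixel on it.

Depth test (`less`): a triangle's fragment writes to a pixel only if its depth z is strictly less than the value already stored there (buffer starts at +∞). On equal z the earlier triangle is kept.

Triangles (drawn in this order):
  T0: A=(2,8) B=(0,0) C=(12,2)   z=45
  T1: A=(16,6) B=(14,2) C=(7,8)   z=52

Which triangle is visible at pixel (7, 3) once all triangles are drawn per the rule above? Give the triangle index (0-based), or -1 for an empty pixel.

T0:
  2·area = 92
  edge (2, 8)→(0, 0): d=(-2,-8) top-left  bias=+0
  edge (0, 0)→(12, 2): d=(12,2) right/bottom  bias=-1
  edge (12, 2)→(2, 8): d=(-10,6) right/bottom  bias=-1
    (0,0)@(1, 1): e=[6,10,76] → █
    (1,0)@(3, 1): e=[22,6,64] → █
    (2,0)@(5, 1): e=[38,2,52] → █
    (3,0)@(7, 1): e=[54,-2,40] → ·
    (0,1)@(1, 3): e=[2,34,56] → █
    (3,1)@(7, 3): e=[50,22,20] → █
    (4,1)@(9, 3): e=[66,18,8] → █
    (5,1)@(11, 3): e=[82,14,-4] → ·
    (0,2)@(1, 5): e=[-2,58,36] → ·
    (1,2)@(3, 5): e=[14,54,24] → █
    (3,2)@(7, 5): e=[46,46,0] → ·  [on edge]
    (4,2)@(9, 5): e=[62,42,-12] → ·
  covered (11 px):
    █ █ █ · · · · · ·
    █ █ █ █ █ · · · ·
    · █ █ · · · · · ·
    · █ · · · · · · ·
T1:
  2·area = 40  (B↔C swapped to make it positive)
  edge (16, 6)→(7, 8): d=(-9,2) right/bottom  bias=-1
  edge (7, 8)→(14, 2): d=(7,-6) top-left  bias=+0
  edge (14, 2)→(16, 6): d=(2,4) right/bottom  bias=-1
    (6,1)@(13, 3): e=[33,1,6] → █
    (7,1)@(15, 3): e=[29,13,-2] → ·
    (5,2)@(11, 5): e=[19,3,18] → █
    (7,2)@(15, 5): e=[11,27,2] → █
    (8,2)@(17, 5): e=[7,39,-6] → ·
    (4,3)@(9, 7): e=[5,5,30] → █
    (6,3)@(13, 7): e=[-3,29,14] → ·
    (7,3)@(15, 7): e=[-7,41,6] → ·
  covered (6 px):
    · · · · · · · · ·
    · · · · · · █ · ·
    · · · · · █ █ █ ·
    · · · · █ █ · · ·

Z-buffer (winner per pixel, '.' = empty):
  0 0 0 . . . . . .
  0 0 0 0 0 . 1 . .
  . 0 0 . . 1 1 1 .
  . 0 . . 1 1 . . .

Answer: -1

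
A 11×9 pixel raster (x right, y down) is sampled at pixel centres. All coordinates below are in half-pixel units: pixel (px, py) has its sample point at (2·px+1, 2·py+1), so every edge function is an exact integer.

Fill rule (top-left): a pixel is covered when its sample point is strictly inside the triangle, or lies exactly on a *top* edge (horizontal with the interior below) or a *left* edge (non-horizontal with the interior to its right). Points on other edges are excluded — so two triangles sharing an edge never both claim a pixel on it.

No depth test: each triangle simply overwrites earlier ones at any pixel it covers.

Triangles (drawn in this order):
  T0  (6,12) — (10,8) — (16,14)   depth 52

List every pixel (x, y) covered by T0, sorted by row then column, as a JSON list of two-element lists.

T0:
  2·area = 48
  edge (6, 12)→(10, 8): d=(4,-4) top-left  bias=+0
  edge (10, 8)→(16, 14): d=(6,6) right/bottom  bias=-1
  edge (16, 14)→(6, 12): d=(-10,-2) top-left  bias=+0
    (1,0)@(3, 1): e=[-56,0,104] → .  [on edge]
    (8,0)@(17, 1): e=[0,-84,132] → .  [on edge]
    (2,1)@(5, 3): e=[-40,0,88] → .  [on edge]
    (7,1)@(15, 3): e=[0,-60,108] → .  [on edge]
    (3,2)@(7, 5): e=[-24,0,72] → .  [on edge]
    (6,2)@(13, 5): e=[0,-36,84] → .  [on edge]
    (4,3)@(9, 7): e=[-8,0,56] → .  [on edge]
    (5,3)@(11, 7): e=[0,-12,60] → .  [on edge]
    (4,4)@(9, 9): e=[0,12,36] → X  [on edge]
    (5,4)@(11, 9): e=[8,0,40] → .  [on edge]
    (0,5)@(1, 11): e=[-24,72,0] → .  [on edge]
    (3,5)@(7, 11): e=[0,36,12] → X  [on edge]
    (6,5)@(13, 11): e=[24,0,24] → .  [on edge]
    (2,6)@(5, 13): e=[0,60,-12] → .  [on edge]
    (5,6)@(11, 13): e=[24,24,0] → X  [on edge]
    (7,6)@(15, 13): e=[40,0,8] → .  [on edge]
    (1,7)@(3, 15): e=[0,84,-36] → .  [on edge]
    (8,7)@(17, 15): e=[56,0,-8] → .  [on edge]
    (10,7)@(21, 15): e=[72,-24,0] → .  [on edge]
    (0,8)@(1, 17): e=[0,108,-60] → .  [on edge]
    (9,8)@(19, 17): e=[72,0,-24] → .  [on edge]
  covered (6 px):
    . . . . . . . . . . .
    . . . . . . . . . . .
    . . . . . . . . . . .
    . . . . . . . . . . .
    . . . . X . . . . . .
    . . . X X X . . . . .
    . . . . . X X . . . .
    . . . . . . . . . . .
    . . . . . . . . . . .

Result: [[4,4],[3,5],[4,5],[5,5],[5,6],[6,6]]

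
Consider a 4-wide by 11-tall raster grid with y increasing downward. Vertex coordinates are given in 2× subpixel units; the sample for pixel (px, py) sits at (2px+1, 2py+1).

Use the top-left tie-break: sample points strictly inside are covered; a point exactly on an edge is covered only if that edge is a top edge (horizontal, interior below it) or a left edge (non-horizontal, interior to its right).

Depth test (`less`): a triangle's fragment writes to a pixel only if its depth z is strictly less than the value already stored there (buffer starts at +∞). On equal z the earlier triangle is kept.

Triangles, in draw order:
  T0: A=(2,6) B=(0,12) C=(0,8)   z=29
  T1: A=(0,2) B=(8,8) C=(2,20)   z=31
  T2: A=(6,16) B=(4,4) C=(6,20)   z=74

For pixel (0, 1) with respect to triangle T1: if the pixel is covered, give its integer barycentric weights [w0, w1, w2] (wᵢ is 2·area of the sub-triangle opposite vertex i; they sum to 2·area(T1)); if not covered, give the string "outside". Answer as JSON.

T0:
  2·area = 8
  edge (2, 6)→(0, 12): d=(-2,6) right/bottom  bias=-1
  edge (0, 12)→(0, 8): d=(0,-4) top-left  bias=+0
  edge (0, 8)→(2, 6): d=(2,-2) top-left  bias=+0
    (3,0)@(7, 1): e=[-20,28,0] → .  [on edge]
    (1,1)@(3, 3): e=[0,12,-4] → .  [on edge]
    (2,1)@(5, 3): e=[-12,20,0] → .  [on edge]
    (1,2)@(3, 5): e=[-4,12,0] → .  [on edge]
    (0,3)@(1, 7): e=[4,4,0] → X  [on edge]
    (1,3)@(3, 7): e=[-8,12,4] → .
    (0,4)@(1, 9): e=[0,4,4] → .  [on edge]
  covered (1 px):
    . . . .
    . . . .
    . . . .
    X . . .
    . . . .
    . . . .
    . . . .
    . . . .
    . . . .
    . . . .
    . . . .
T1:
  2·area = 132
  edge (0, 2)→(8, 8): d=(8,6) right/bottom  bias=-1
  edge (8, 8)→(2, 20): d=(-6,12) right/bottom  bias=-1
  edge (2, 20)→(0, 2): d=(-2,-18) top-left  bias=+0
    (0,1)@(1, 3): e=[2,114,16] → X
    (1,1)@(3, 3): e=[-10,90,52] → .
    (0,2)@(1, 5): e=[18,102,12] → X
    (1,2)@(3, 5): e=[6,78,48] → X
    (2,2)@(5, 5): e=[-6,54,84] → .
    (0,3)@(1, 7): e=[34,90,8] → X
    (2,3)@(5, 7): e=[10,42,80] → X
    (3,3)@(7, 7): e=[-2,18,116] → .
    (0,4)@(1, 9): e=[50,78,4] → X
    (3,4)@(7, 9): e=[14,6,112] → X
    (0,5)@(1, 11): e=[66,66,0] → X  [on edge]
    (3,5)@(7, 11): e=[30,-6,108] → .
  covered (17 px):
    . . . .
    X . . .
    X X . .
    X X X .
    X X X X
    X X X .
    . X X .
    . X . .
    . X . .
    . . . .
    . . . .
T2:
  2·area = 8  (B↔C swapped to make it positive)
  edge (6, 16)→(6, 20): d=(0,4) right/bottom  bias=-1
  edge (6, 20)→(4, 4): d=(-2,-16) top-left  bias=+0
  edge (4, 4)→(6, 16): d=(2,12) right/bottom  bias=-1
    (2,5)@(5, 11): e=[4,2,2] → X
    (3,5)@(7, 11): e=[-4,34,-22] → .
    (2,6)@(5, 13): e=[4,-2,6] → .
  covered (1 px):
    . . . .
    . . . .
    . . . .
    . . . .
    . . . .
    . . X .
    . . . .
    . . . .
    . . . .
    . . . .
    . . . .

Answer: [114,16,2]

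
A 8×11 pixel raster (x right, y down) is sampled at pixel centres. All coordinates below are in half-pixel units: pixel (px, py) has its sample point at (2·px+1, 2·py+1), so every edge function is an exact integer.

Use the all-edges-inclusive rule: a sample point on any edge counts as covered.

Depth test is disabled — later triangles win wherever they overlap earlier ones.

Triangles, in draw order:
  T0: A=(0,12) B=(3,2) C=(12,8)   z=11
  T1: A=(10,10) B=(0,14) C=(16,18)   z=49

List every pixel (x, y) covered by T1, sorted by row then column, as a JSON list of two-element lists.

T0:
  2·area = 108
  edge (0, 12)→(3, 2): d=(3,-10) inclusive
  edge (3, 2)→(12, 8): d=(9,6) inclusive
  edge (12, 8)→(0, 12): d=(-12,4) inclusive
    (1,1)@(3, 3): e=[3,9,96] → █
    (2,1)@(5, 3): e=[23,-3,88] → ·
    (1,2)@(3, 5): e=[9,27,72] → █
    (2,2)@(5, 5): e=[29,15,64] → █
    (3,2)@(7, 5): e=[49,3,56] → █
    (4,2)@(9, 5): e=[69,-9,48] → ·
    (1,3)@(3, 7): e=[15,45,48] → █
    (4,3)@(9, 7): e=[75,9,24] → █
    (5,3)@(11, 7): e=[95,-3,16] → ·
    (7,3)@(15, 7): e=[135,-27,0] → ·  [on edge]
    (0,4)@(1, 9): e=[1,75,32] → █
    (4,4)@(9, 9): e=[81,27,0] → █  [on edge]
    (1,5)@(3, 11): e=[27,81,0] → █  [on edge]
  covered (15 px):
    · · · · · · · ·
    · █ · · · · · ·
    · █ █ █ · · · ·
    · █ █ █ █ · · ·
    █ █ █ █ █ · · ·
    █ █ · · · · · ·
    · · · · · · · ·
    · · · · · · · ·
    · · · · · · · ·
    · · · · · · · ·
    · · · · · · · ·
T1:
  2·area = 104  (B↔C swapped to make it positive)
  edge (10, 10)→(16, 18): d=(6,8) inclusive
  edge (16, 18)→(0, 14): d=(-16,-4) inclusive
  edge (0, 14)→(10, 10): d=(10,-4) inclusive
    (4,5)@(9, 11): e=[14,84,6] → █
    (5,5)@(11, 11): e=[-2,92,14] → ·
    (1,6)@(3, 13): e=[74,28,2] → █
    (2,6)@(5, 13): e=[58,36,10] → █
    (3,6)@(7, 13): e=[42,44,18] → █
    (5,6)@(11, 13): e=[10,60,34] → █
    (6,6)@(13, 13): e=[-6,68,42] → ·
    (1,7)@(3, 15): e=[86,-4,22] → ·
    (2,7)@(5, 15): e=[70,4,30] → █
    (6,7)@(13, 15): e=[6,36,62] → █
    (7,7)@(15, 15): e=[-10,44,70] → ·
    (2,8)@(5, 17): e=[82,-28,50] → ·
  covered (13 px):
    · · · · · · · ·
    · · · · · · · ·
    · · · · · · · ·
    · · · · · · · ·
    · · · · · · · ·
    · · · · █ · · ·
    · █ █ █ █ █ · ·
    · · █ █ █ █ █ ·
    · · · · · · █ █
    · · · · · · · ·
    · · · · · · · ·

Final: [[4,5],[1,6],[2,6],[3,6],[4,6],[5,6],[2,7],[3,7],[4,7],[5,7],[6,7],[6,8],[7,8]]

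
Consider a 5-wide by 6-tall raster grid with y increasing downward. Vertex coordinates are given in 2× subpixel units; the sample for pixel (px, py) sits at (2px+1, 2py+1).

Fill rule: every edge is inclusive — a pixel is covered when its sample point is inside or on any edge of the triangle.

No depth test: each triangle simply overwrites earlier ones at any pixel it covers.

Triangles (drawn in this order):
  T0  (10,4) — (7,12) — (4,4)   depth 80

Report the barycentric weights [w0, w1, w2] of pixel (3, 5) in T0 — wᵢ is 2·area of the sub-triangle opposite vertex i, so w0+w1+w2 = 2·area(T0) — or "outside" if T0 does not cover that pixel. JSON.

T0:
  2·area = 48
  edge (10, 4)→(7, 12): d=(-3,8) inclusive
  edge (7, 12)→(4, 4): d=(-3,-8) inclusive
  edge (4, 4)→(10, 4): d=(6,0) inclusive
    (2,2)@(5, 5): e=[37,5,6] → X
    (3,2)@(7, 5): e=[21,21,6] → X
    (4,2)@(9, 5): e=[5,37,6] → X
    (2,3)@(5, 7): e=[31,-1,18] → .
    (3,3)@(7, 7): e=[15,15,18] → X
    (4,3)@(9, 7): e=[-1,31,18] → .
    (3,4)@(7, 9): e=[9,9,30] → X
    (4,4)@(9, 9): e=[-7,25,30] → .
    (3,5)@(7, 11): e=[3,3,42] → X
    (4,5)@(9, 11): e=[-13,19,42] → .
  covered (6 px):
    . . . . .
    . . . . .
    . . X X X
    . . . X .
    . . . X .
    . . . X .

Final: [3,42,3]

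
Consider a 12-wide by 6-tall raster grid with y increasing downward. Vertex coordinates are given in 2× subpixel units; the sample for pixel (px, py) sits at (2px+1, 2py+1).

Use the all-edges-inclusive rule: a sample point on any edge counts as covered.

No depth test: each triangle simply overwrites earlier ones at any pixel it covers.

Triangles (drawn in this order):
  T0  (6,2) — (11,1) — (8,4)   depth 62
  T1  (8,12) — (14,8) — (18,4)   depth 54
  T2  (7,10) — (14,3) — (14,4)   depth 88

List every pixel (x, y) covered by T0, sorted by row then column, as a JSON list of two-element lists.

T0:
  2·area = 12
  edge (6, 2)→(11, 1): d=(5,-1) inclusive
  edge (11, 1)→(8, 4): d=(-3,3) inclusive
  edge (8, 4)→(6, 2): d=(-2,-2) inclusive
    (2,0)@(5, 1): e=[-6,18,0] → .  [on edge]
    (5,0)@(11, 1): e=[0,0,12] → X  [on edge]
    (6,0)@(13, 1): e=[2,-6,16] → .
    (0,1)@(1, 3): e=[0,24,-12] → .  [on edge]
    (3,1)@(7, 3): e=[6,6,0] → X  [on edge]
    (4,1)@(9, 3): e=[8,0,4] → X  [on edge]
    (5,1)@(11, 3): e=[10,-6,8] → .
    (3,2)@(7, 5): e=[16,0,-4] → .  [on edge]
    (4,2)@(9, 5): e=[18,-6,0] → .  [on edge]
    (2,3)@(5, 7): e=[24,0,-12] → .  [on edge]
    (5,3)@(11, 7): e=[30,-18,0] → .  [on edge]
    (1,4)@(3, 9): e=[32,0,-20] → .  [on edge]
    (6,4)@(13, 9): e=[42,-30,0] → .  [on edge]
    (0,5)@(1, 11): e=[40,0,-28] → .  [on edge]
    (7,5)@(15, 11): e=[54,-42,0] → .  [on edge]
  covered (3 px):
    . . . . . X . . . . . .
    . . . X X . . . . . . .
    . . . . . . . . . . . .
    . . . . . . . . . . . .
    . . . . . . . . . . . .
    . . . . . . . . . . . .
T1:
  2·area = 8  (B↔C swapped to make it positive)
  edge (8, 12)→(18, 4): d=(10,-8) inclusive
  edge (18, 4)→(14, 8): d=(-4,4) inclusive
  edge (14, 8)→(8, 12): d=(-6,4) inclusive
    (10,0)@(21, 1): e=[-6,0,14] → .  [on edge]
    (9,1)@(19, 3): e=[-2,0,10] → .  [on edge]
    (8,2)@(17, 5): e=[2,0,6] → X  [on edge]
    (9,2)@(19, 5): e=[18,-8,-2] → .
    (7,3)@(15, 7): e=[6,0,2] → X  [on edge]
    (8,3)@(17, 7): e=[22,-8,-6] → .
    (6,4)@(13, 9): e=[10,0,-2] → .  [on edge]
    (7,4)@(15, 9): e=[26,-8,-10] → .
    (5,5)@(11, 11): e=[14,0,-6] → .  [on edge]
  covered (2 px):
    . . . . . . . . . . . .
    . . . . . . . . . . . .
    . . . . . . . . X . . .
    . . . . . . . X . . . .
    . . . . . . . . . . . .
    . . . . . . . . . . . .
T2:
  2·area = 7
  edge (7, 10)→(14, 3): d=(7,-7) inclusive
  edge (14, 3)→(14, 4): d=(0,1) inclusive
  edge (14, 4)→(7, 10): d=(-7,6) inclusive
  covered (0 px):
    . . . . . . . . . . . .
    . . . . . . . . . . . .
    . . . . . . . . . . . .
    . . . . . . . . . . . .
    . . . . . . . . . . . .
    . . . . . . . . . . . .

Final: [[5,0],[3,1],[4,1]]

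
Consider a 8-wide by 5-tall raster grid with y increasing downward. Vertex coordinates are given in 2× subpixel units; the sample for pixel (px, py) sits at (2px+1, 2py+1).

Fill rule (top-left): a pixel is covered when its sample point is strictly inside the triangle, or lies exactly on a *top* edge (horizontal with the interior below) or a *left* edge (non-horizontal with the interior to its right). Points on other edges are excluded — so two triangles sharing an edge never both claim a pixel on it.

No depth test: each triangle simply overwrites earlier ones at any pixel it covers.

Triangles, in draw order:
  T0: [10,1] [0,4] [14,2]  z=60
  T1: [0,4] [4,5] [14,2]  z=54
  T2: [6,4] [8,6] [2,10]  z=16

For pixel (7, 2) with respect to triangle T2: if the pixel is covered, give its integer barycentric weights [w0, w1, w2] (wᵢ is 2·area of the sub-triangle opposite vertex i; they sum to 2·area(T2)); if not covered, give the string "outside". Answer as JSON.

T0:
  2·area = 22  (B↔C swapped to make it positive)
  edge (10, 1)→(14, 2): d=(4,1) right/bottom  bias=-1
  edge (14, 2)→(0, 4): d=(-14,2) right/bottom  bias=-1
  edge (0, 4)→(10, 1): d=(10,-3) top-left  bias=+0
    (2,1)@(5, 3): e=[13,4,5] → X
    (3,1)@(7, 3): e=[11,0,11] → .  [on edge]
    (2,2)@(5, 5): e=[21,-24,25] → .
  covered (1 px):
    . . . . . . . .
    . . X . . . . .
    . . . . . . . .
    . . . . . . . .
    . . . . . . . .
T1:
  2·area = 22  (B↔C swapped to make it positive)
  edge (0, 4)→(14, 2): d=(14,-2) top-left  bias=+0
  edge (14, 2)→(4, 5): d=(-10,3) right/bottom  bias=-1
  edge (4, 5)→(0, 4): d=(-4,-1) top-left  bias=+0
    (3,1)@(7, 3): e=[0,11,11] → X  [on edge]
    (4,1)@(9, 3): e=[4,5,13] → X
    (5,1)@(11, 3): e=[8,-1,15] → .
    (3,2)@(7, 5): e=[28,-9,3] → .
    (4,2)@(9, 5): e=[32,-15,5] → .
  covered (2 px):
    . . . . . . . .
    . . . X X . . .
    . . . . . . . .
    . . . . . . . .
    . . . . . . . .
T2:
  2·area = 20
  edge (6, 4)→(8, 6): d=(2,2) right/bottom  bias=-1
  edge (8, 6)→(2, 10): d=(-6,4) right/bottom  bias=-1
  edge (2, 10)→(6, 4): d=(4,-6) top-left  bias=+0
    (1,0)@(3, 1): e=[0,50,-30] → .  [on edge]
    (2,1)@(5, 3): e=[0,30,-10] → .  [on edge]
    (3,2)@(7, 5): e=[0,10,10] → .  [on edge]
    (2,3)@(5, 7): e=[8,6,6] → X
    (3,3)@(7, 7): e=[4,-2,18] → .
    (4,3)@(9, 7): e=[0,-10,30] → .  [on edge]
    (1,4)@(3, 9): e=[16,2,2] → X
    (2,4)@(5, 9): e=[12,-6,14] → .
    (5,4)@(11, 9): e=[0,-30,50] → .  [on edge]
  covered (2 px):
    . . . . . . . .
    . . . . . . . .
    . . . . . . . .
    . . X . . . . .
    . X . . . . . .

Answer: "outside"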